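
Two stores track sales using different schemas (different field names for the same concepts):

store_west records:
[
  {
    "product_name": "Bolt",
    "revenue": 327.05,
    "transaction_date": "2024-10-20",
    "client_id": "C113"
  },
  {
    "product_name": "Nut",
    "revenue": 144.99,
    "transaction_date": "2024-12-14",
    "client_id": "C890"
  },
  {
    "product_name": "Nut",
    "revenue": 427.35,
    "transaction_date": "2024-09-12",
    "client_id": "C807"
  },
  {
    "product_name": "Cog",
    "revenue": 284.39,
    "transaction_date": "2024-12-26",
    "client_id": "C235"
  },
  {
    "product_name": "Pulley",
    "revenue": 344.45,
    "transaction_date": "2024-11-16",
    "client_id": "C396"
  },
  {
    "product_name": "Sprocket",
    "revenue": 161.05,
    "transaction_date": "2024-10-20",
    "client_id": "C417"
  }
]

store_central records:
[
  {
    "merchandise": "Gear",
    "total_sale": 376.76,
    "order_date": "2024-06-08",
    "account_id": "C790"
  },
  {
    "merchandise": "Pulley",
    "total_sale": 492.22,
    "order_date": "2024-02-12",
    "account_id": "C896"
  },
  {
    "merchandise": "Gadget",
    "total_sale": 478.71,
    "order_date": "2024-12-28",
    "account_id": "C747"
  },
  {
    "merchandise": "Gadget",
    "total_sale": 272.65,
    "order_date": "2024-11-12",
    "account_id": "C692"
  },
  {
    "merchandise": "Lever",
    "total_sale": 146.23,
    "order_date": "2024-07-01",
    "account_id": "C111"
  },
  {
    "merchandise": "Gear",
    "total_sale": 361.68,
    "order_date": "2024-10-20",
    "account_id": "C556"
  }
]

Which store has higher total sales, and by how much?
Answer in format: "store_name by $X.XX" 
store_central by $438.97

Schema mapping: "revenue" (store_west) = "total_sale" (store_central) = sale amount

Total for store_west: 1689.28
Total for store_central: 2128.25

Difference: |1689.28 - 2128.25| = 438.97
store_central has higher sales by $438.97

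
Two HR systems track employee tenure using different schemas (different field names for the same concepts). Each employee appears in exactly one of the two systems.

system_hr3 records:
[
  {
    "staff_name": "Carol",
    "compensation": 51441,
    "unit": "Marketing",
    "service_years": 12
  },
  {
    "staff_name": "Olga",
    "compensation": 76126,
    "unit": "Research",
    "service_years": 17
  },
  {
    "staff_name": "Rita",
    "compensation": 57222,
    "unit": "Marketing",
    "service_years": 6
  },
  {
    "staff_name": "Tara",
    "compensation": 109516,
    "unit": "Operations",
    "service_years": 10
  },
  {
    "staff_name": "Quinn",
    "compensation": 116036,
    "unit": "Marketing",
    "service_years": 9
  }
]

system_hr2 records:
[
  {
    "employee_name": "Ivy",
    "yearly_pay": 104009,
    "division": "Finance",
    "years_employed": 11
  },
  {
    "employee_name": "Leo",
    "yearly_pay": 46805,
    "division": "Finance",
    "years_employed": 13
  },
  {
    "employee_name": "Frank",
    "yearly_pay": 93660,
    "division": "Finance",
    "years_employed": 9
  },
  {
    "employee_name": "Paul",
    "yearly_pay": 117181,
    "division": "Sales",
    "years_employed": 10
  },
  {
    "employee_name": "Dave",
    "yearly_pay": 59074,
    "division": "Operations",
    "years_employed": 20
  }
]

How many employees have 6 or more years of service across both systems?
10

Reconcile schemas: "service_years" (system_hr3) = "years_employed" (system_hr2) = years of service

From system_hr3: 5 employees with >= 6 years
From system_hr2: 5 employees with >= 6 years

Total: 5 + 5 = 10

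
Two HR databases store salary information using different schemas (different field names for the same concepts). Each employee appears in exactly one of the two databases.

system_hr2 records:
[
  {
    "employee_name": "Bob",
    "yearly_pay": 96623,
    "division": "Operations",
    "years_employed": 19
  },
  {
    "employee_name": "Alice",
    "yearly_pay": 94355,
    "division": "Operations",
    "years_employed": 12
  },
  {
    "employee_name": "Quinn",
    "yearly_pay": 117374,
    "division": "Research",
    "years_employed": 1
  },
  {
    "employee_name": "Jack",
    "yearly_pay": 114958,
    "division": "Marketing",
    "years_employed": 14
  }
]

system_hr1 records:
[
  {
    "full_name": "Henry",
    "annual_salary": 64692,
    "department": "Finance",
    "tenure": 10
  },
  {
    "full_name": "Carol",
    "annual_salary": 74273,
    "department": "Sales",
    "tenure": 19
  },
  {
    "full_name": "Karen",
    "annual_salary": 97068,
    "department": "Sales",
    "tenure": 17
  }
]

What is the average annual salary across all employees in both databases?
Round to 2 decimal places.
94191.86

Schema mapping: "yearly_pay" (system_hr2) = "annual_salary" (system_hr1) = annual salary

All salaries: [96623, 94355, 117374, 114958, 64692, 74273, 97068]
Sum: 659343
Count: 7
Average: 659343 / 7 = 94191.86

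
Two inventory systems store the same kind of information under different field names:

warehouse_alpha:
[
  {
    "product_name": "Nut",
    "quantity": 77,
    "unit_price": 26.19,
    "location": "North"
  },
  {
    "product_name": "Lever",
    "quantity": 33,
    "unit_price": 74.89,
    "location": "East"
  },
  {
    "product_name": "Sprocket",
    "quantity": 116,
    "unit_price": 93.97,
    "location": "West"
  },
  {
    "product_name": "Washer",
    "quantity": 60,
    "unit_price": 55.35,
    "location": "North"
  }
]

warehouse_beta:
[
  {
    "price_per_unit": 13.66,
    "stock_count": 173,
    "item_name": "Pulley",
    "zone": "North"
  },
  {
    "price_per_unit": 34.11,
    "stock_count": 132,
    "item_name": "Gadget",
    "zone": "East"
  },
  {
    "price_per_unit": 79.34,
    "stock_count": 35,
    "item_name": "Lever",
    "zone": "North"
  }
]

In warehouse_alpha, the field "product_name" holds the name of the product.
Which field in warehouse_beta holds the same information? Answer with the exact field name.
item_name

In warehouse_alpha, "product_name" holds the name of the product.
The fields in warehouse_beta are: "price_per_unit", "stock_count", "item_name", "zone".
"item_name" is the match: the name refers to the same concept and its values are product-name strings (e.g. 'Gadget', 'Lever').
The other fields ("price_per_unit", "stock_count", "zone") hold different kinds of data.

So "product_name" in warehouse_alpha corresponds to "item_name" in warehouse_beta.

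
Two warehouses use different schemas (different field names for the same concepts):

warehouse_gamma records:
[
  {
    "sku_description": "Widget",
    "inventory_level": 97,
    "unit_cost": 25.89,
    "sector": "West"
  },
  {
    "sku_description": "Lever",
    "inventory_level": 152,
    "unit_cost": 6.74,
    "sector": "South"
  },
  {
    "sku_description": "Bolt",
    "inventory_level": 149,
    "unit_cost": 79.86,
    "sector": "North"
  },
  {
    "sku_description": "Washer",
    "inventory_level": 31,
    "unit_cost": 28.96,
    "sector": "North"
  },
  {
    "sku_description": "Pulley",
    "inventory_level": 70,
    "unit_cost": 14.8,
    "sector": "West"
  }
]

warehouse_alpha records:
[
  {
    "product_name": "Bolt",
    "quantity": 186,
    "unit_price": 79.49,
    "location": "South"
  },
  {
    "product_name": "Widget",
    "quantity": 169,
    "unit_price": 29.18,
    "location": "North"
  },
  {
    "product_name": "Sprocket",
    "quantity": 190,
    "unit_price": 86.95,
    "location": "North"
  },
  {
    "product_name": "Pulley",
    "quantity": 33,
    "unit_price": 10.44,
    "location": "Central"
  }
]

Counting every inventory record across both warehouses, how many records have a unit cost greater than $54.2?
3

Schema mapping: "unit_cost" (warehouse_gamma) = "unit_price" (warehouse_alpha) = unit cost

Records > $54.2 in warehouse_gamma: 1
Records > $54.2 in warehouse_alpha: 2

Total count: 1 + 2 = 3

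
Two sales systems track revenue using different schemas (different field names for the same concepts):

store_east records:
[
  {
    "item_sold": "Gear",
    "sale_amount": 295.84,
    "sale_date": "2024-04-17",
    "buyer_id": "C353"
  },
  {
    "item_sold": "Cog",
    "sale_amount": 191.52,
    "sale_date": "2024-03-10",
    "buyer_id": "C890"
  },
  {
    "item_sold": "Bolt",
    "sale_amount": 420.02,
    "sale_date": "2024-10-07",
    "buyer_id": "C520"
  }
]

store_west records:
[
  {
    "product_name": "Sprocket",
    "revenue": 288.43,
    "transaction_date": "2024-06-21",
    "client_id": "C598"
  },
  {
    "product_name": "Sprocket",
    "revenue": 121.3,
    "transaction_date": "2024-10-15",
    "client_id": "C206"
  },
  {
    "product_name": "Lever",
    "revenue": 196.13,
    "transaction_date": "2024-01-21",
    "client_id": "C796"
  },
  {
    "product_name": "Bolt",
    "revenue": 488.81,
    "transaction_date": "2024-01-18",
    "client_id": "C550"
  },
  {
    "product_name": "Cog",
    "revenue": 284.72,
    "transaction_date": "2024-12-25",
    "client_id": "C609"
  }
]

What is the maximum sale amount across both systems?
488.81

Reconcile: "sale_amount" (store_east) = "revenue" (store_west) = sale amount

Maximum in store_east: 420.02
Maximum in store_west: 488.81

Overall maximum: max(420.02, 488.81) = 488.81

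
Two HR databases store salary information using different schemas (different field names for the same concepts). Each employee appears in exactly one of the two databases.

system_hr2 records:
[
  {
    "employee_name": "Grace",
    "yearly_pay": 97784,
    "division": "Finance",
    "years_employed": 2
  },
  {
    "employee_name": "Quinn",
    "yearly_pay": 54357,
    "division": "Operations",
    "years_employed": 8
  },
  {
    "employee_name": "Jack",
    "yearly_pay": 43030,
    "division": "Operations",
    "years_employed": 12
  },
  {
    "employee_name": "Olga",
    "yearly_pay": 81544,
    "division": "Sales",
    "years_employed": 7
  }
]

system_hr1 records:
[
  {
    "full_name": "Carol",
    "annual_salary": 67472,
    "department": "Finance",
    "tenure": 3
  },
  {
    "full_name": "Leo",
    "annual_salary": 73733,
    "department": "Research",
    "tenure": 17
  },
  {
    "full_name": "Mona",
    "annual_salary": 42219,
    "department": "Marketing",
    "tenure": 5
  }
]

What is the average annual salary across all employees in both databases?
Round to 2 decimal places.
65734.14

Schema mapping: "yearly_pay" (system_hr2) = "annual_salary" (system_hr1) = annual salary

All salaries: [97784, 54357, 43030, 81544, 67472, 73733, 42219]
Sum: 460139
Count: 7
Average: 460139 / 7 = 65734.14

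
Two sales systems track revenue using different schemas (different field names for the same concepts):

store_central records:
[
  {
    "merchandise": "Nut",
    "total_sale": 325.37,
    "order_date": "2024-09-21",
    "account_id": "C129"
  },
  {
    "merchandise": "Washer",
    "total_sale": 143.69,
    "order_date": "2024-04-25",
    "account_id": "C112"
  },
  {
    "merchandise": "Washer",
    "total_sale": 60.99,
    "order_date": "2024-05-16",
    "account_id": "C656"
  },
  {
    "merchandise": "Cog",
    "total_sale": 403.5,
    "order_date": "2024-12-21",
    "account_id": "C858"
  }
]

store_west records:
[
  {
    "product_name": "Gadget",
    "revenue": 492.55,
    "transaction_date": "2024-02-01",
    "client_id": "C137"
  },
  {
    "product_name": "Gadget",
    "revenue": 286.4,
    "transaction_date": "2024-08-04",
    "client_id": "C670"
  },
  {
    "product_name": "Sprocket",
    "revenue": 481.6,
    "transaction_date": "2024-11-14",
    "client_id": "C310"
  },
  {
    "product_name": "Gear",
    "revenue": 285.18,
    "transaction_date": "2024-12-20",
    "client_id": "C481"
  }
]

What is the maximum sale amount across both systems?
492.55

Reconcile: "total_sale" (store_central) = "revenue" (store_west) = sale amount

Maximum in store_central: 403.5
Maximum in store_west: 492.55

Overall maximum: max(403.5, 492.55) = 492.55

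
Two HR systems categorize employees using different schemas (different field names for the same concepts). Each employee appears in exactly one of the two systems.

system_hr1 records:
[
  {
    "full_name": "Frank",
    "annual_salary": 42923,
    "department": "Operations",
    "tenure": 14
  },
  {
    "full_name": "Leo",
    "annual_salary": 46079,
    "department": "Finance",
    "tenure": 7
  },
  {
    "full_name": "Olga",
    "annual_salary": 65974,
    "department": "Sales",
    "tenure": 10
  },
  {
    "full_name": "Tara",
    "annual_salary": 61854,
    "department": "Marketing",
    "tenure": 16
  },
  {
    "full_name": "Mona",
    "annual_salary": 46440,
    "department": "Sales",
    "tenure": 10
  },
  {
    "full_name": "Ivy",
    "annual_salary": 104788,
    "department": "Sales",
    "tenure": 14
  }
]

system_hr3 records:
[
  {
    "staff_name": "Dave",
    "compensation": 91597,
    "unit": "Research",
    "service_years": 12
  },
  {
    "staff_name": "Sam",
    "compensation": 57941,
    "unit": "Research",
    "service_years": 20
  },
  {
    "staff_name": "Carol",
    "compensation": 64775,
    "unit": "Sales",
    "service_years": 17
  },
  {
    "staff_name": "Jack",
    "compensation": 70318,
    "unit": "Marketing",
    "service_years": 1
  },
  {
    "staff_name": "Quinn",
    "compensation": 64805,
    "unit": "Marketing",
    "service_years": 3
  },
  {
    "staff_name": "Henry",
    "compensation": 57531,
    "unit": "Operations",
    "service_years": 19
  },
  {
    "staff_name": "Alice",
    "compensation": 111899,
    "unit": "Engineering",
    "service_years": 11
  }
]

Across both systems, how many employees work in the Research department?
2

Schema mapping: "department" (system_hr1) = "unit" (system_hr3) = department

Research employees in system_hr1: 0
Research employees in system_hr3: 2

Total in Research: 0 + 2 = 2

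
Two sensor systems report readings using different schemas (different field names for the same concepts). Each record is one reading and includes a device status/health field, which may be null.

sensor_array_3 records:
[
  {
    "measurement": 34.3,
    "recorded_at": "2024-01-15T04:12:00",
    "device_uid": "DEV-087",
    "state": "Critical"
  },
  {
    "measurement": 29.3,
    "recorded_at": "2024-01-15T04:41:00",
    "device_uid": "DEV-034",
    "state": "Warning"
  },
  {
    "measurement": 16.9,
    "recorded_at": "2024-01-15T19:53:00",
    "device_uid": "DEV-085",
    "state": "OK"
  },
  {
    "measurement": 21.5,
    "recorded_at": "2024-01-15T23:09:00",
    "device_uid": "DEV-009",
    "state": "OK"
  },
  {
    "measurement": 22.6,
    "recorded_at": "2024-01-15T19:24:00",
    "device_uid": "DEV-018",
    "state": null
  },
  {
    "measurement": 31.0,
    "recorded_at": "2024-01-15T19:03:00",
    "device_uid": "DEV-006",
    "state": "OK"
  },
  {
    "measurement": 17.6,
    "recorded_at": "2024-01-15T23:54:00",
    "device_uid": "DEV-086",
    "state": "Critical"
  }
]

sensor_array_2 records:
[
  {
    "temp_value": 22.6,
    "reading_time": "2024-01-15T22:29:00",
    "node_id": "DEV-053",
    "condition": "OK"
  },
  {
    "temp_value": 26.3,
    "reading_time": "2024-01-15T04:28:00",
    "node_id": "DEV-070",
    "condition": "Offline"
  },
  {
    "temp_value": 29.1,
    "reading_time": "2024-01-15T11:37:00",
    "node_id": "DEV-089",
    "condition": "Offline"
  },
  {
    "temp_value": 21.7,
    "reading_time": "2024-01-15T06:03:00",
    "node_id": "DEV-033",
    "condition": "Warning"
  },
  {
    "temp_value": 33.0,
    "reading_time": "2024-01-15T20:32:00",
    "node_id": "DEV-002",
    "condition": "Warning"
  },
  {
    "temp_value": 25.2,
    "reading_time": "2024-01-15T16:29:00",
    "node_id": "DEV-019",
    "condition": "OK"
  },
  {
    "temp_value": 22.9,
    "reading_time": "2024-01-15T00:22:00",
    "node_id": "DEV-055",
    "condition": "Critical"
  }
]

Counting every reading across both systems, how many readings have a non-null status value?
13

Schema mapping: "state" (sensor_array_3) = "condition" (sensor_array_2) = status

Non-null in sensor_array_3: 6
Non-null in sensor_array_2: 7

Total non-null: 6 + 7 = 13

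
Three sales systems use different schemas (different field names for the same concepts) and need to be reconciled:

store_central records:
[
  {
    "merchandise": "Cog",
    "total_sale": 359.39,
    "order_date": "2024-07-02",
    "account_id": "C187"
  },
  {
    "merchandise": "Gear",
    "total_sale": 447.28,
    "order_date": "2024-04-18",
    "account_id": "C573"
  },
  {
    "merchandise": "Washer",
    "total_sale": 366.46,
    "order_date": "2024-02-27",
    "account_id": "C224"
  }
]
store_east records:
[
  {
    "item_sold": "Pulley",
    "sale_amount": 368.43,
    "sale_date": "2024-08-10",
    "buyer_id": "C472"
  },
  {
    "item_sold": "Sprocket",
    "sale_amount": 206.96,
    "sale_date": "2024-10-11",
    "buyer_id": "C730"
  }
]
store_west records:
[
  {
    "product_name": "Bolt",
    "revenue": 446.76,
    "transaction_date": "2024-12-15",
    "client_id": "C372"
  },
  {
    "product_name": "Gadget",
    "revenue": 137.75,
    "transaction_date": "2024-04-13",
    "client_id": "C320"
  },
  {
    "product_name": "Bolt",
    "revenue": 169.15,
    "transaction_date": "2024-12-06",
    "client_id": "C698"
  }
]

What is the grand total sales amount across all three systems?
2502.18

Schema reconciliation - all amount fields map to sale amount:

store_central (total_sale): 1173.13
store_east (sale_amount): 575.39
store_west (revenue): 753.66

Grand total: 2502.18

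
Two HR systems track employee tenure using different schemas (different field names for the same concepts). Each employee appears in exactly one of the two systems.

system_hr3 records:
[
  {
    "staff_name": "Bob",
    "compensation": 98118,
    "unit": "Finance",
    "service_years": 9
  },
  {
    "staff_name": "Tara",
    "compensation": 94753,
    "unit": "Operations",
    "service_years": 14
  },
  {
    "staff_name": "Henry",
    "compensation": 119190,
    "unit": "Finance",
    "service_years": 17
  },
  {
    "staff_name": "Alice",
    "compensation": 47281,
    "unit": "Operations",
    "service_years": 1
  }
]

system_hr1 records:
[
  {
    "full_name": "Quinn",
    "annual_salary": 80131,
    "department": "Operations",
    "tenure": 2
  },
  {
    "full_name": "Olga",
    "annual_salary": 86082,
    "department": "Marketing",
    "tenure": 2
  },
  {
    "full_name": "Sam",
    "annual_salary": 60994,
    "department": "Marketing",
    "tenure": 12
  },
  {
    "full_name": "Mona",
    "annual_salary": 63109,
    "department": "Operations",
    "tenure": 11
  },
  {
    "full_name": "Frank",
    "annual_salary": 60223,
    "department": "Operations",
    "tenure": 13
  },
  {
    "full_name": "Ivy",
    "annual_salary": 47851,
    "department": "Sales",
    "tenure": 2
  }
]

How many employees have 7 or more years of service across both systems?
6

Reconcile schemas: "service_years" (system_hr3) = "tenure" (system_hr1) = years of service

From system_hr3: 3 employees with >= 7 years
From system_hr1: 3 employees with >= 7 years

Total: 3 + 3 = 6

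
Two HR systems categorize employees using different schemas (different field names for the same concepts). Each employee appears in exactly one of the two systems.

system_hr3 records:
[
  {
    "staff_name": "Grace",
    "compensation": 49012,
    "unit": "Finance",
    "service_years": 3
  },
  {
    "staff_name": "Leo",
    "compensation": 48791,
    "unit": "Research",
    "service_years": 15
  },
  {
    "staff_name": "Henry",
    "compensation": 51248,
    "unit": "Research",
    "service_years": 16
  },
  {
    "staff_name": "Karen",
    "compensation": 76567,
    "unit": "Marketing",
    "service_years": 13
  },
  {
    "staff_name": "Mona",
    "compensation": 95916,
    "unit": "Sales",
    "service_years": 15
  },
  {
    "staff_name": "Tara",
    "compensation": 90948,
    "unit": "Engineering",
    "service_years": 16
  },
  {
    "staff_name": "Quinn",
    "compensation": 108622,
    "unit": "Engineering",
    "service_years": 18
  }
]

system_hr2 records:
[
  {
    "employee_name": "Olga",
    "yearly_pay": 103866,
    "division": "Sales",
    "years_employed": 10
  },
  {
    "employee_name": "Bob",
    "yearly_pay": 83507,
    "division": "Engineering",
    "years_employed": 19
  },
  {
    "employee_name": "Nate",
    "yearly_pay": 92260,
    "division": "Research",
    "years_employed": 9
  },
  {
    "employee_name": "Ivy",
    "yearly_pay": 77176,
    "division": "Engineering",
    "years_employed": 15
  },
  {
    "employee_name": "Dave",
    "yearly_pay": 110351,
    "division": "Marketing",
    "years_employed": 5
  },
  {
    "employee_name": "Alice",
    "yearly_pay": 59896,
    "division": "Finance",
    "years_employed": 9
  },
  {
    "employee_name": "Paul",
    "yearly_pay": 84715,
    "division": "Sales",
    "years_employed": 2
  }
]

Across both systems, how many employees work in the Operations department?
0

Schema mapping: "unit" (system_hr3) = "division" (system_hr2) = department

Operations employees in system_hr3: 0
Operations employees in system_hr2: 0

Total in Operations: 0 + 0 = 0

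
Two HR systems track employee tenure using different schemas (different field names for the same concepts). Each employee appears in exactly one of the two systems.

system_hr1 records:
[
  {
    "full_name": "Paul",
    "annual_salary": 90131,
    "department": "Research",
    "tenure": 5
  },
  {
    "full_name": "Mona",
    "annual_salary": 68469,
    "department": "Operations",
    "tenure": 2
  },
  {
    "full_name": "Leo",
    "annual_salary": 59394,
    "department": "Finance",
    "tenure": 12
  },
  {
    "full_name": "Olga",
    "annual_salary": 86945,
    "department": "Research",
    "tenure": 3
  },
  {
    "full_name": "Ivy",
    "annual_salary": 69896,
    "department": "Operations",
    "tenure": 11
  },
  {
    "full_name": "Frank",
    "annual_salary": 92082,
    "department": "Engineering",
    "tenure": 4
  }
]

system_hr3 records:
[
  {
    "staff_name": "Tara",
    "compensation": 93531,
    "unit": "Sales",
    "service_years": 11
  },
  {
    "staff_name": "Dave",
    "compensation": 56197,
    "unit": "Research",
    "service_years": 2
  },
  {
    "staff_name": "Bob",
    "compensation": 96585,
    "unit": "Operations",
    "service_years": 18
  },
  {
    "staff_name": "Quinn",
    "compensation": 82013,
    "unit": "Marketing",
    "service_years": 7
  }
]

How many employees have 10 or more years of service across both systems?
4

Reconcile schemas: "tenure" (system_hr1) = "service_years" (system_hr3) = years of service

From system_hr1: 2 employees with >= 10 years
From system_hr3: 2 employees with >= 10 years

Total: 2 + 2 = 4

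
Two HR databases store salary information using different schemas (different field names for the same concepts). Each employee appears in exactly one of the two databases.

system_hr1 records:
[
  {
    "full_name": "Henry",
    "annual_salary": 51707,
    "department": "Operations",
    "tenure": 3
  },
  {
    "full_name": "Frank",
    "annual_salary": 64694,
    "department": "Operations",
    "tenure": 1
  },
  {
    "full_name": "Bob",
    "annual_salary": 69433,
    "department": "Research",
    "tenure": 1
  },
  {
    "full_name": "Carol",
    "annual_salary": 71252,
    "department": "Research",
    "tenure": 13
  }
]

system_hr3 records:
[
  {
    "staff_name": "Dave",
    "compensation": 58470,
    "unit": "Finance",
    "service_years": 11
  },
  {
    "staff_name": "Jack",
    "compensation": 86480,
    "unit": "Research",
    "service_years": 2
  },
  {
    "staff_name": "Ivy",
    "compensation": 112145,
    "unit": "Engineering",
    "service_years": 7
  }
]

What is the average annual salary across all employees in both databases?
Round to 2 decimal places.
73454.43

Schema mapping: "annual_salary" (system_hr1) = "compensation" (system_hr3) = annual salary

All salaries: [51707, 64694, 69433, 71252, 58470, 86480, 112145]
Sum: 514181
Count: 7
Average: 514181 / 7 = 73454.43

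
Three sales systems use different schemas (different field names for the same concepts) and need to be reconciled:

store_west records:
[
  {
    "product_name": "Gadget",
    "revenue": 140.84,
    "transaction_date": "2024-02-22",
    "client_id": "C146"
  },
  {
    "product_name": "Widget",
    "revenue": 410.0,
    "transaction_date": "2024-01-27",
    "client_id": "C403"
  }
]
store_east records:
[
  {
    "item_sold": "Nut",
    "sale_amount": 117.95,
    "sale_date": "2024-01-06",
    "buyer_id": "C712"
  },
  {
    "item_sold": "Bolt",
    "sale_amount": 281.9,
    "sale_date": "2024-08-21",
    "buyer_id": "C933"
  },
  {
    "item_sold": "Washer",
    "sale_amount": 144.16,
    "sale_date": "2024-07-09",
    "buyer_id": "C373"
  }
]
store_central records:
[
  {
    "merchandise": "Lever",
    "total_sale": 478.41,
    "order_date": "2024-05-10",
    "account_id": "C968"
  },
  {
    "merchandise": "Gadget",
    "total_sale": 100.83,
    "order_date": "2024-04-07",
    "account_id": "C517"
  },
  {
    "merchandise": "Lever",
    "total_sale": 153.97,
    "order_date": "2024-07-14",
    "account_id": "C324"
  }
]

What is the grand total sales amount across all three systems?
1828.06

Schema reconciliation - all amount fields map to sale amount:

store_west (revenue): 550.84
store_east (sale_amount): 544.01
store_central (total_sale): 733.21

Grand total: 1828.06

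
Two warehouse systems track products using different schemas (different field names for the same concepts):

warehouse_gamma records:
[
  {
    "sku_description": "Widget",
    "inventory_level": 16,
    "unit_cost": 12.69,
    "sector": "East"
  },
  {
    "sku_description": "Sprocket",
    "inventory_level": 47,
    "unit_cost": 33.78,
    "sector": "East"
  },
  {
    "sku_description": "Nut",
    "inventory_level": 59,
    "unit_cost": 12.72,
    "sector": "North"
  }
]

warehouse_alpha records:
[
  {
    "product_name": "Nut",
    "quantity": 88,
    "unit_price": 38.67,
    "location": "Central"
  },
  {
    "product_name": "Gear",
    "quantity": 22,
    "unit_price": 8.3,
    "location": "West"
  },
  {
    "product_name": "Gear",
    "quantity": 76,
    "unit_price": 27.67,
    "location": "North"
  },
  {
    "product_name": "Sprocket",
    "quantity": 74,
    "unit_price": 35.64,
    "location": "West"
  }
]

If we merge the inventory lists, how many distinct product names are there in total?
4

Schema mapping: "sku_description" (warehouse_gamma) = "product_name" (warehouse_alpha) = product name

Products in warehouse_gamma: ['Nut', 'Sprocket', 'Widget']
Products in warehouse_alpha: ['Gear', 'Nut', 'Sprocket']

Union (unique products): ['Gear', 'Nut', 'Sprocket', 'Widget']
Count: 4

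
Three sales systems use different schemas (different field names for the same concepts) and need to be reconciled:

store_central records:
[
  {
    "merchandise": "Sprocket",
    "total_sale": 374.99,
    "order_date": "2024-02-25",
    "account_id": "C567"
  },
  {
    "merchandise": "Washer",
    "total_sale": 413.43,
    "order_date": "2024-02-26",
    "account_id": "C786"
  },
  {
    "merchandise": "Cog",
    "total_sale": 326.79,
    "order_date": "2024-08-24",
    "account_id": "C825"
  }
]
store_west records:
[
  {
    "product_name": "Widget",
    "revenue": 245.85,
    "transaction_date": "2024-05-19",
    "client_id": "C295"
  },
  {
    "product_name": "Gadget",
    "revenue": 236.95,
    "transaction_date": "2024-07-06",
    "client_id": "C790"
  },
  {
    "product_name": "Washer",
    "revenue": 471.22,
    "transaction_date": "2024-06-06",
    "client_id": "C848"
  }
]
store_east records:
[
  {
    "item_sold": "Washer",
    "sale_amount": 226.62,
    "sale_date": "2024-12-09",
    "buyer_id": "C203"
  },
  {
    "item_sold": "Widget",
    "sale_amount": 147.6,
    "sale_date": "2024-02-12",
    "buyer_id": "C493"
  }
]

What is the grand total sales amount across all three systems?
2443.45

Schema reconciliation - all amount fields map to sale amount:

store_central (total_sale): 1115.21
store_west (revenue): 954.02
store_east (sale_amount): 374.22

Grand total: 2443.45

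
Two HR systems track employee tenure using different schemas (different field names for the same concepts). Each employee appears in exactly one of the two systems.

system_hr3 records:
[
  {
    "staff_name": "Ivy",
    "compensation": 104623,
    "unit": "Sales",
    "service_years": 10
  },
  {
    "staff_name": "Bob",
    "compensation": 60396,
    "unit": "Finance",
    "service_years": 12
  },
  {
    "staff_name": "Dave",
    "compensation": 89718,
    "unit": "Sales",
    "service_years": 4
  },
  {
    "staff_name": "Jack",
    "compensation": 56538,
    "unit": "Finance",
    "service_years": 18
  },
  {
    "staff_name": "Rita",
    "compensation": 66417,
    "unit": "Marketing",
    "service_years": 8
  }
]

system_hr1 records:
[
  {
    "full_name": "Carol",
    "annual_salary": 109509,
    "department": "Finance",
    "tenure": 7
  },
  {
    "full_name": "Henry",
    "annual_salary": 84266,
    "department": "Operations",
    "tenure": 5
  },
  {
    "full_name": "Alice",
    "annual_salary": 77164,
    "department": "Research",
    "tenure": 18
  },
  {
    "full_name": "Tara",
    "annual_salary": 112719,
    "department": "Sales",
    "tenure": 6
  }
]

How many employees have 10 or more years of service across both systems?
4

Reconcile schemas: "service_years" (system_hr3) = "tenure" (system_hr1) = years of service

From system_hr3: 3 employees with >= 10 years
From system_hr1: 1 employees with >= 10 years

Total: 3 + 1 = 4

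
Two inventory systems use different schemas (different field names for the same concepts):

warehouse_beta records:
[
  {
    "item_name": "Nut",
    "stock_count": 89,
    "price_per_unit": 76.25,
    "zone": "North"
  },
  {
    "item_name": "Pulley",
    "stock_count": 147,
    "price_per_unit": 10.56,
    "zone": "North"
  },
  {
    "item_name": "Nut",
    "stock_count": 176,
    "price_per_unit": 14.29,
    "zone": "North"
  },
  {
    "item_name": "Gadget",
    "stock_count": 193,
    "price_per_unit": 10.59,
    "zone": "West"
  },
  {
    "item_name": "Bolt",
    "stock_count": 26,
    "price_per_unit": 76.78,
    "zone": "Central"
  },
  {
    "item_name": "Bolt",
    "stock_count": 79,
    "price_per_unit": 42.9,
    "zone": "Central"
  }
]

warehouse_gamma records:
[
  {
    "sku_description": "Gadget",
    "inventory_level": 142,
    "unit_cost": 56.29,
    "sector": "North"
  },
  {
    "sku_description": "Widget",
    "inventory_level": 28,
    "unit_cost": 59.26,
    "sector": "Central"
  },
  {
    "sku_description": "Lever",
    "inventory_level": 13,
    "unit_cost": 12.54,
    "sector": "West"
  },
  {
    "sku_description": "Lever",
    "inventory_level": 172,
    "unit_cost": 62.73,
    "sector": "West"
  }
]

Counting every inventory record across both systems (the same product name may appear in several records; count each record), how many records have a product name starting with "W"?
1

Schema mapping: "item_name" (warehouse_beta) = "sku_description" (warehouse_gamma) = product name

Records with product name starting with "W" in warehouse_beta: 0
Records with product name starting with "W" in warehouse_gamma: 1

Total: 0 + 1 = 1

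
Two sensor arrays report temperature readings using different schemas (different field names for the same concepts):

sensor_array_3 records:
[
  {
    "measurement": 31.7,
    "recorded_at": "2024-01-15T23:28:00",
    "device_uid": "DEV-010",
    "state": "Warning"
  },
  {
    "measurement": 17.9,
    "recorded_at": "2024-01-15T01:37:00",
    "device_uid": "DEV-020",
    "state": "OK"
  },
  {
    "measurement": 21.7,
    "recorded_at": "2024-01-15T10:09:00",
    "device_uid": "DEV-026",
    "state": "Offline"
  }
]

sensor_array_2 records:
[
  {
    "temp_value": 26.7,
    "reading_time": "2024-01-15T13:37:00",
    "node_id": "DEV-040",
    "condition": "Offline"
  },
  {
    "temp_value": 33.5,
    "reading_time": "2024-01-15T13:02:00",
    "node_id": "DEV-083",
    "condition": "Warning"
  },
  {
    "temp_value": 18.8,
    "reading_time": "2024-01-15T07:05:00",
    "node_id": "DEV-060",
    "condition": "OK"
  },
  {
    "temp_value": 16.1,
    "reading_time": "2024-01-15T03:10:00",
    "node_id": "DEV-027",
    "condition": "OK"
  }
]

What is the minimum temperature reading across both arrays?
16.1

Schema mapping: "measurement" (sensor_array_3) = "temp_value" (sensor_array_2) = temperature reading

Minimum in sensor_array_3: 17.9
Minimum in sensor_array_2: 16.1

Overall minimum: min(17.9, 16.1) = 16.1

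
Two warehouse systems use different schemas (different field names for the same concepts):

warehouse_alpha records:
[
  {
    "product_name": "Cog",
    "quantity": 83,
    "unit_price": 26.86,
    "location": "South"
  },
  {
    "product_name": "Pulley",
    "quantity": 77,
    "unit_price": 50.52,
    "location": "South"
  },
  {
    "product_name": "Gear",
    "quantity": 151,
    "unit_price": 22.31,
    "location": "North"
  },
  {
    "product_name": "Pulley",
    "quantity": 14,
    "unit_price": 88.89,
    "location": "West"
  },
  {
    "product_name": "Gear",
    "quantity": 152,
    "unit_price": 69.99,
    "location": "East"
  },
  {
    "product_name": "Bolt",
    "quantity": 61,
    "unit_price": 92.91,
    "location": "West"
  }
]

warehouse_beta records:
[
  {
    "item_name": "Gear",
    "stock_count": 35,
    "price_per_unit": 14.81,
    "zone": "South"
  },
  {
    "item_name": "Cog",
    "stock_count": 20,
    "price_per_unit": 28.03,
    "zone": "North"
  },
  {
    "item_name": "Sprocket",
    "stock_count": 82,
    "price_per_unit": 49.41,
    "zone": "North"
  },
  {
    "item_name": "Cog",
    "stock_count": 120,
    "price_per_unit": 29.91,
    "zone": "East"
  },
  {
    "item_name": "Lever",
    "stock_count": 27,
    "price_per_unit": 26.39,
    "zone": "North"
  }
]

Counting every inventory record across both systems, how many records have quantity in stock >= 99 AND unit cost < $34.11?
2

Schema mappings:
- "quantity" (warehouse_alpha) = "stock_count" (warehouse_beta) = quantity
- "unit_price" (warehouse_alpha) = "price_per_unit" (warehouse_beta) = unit cost

Records meeting both conditions in warehouse_alpha: 1
Records meeting both conditions in warehouse_beta: 1

Total: 1 + 1 = 2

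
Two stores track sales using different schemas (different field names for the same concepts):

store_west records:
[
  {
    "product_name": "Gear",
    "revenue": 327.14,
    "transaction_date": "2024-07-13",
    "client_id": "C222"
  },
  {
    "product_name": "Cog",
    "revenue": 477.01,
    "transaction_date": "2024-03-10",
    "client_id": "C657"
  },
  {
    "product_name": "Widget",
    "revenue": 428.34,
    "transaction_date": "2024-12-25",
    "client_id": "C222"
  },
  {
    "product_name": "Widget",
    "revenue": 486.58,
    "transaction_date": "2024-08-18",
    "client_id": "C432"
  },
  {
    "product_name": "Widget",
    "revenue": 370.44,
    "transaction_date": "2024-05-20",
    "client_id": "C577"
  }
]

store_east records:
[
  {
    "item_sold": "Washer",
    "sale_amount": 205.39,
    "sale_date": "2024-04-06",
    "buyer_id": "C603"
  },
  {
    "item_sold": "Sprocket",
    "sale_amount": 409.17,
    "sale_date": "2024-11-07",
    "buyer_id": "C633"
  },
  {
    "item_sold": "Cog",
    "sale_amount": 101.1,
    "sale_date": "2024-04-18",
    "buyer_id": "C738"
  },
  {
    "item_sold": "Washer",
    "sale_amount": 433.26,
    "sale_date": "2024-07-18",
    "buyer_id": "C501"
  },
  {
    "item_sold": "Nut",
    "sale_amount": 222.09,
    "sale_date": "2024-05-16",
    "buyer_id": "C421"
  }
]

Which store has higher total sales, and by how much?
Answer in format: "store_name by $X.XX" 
store_west by $718.50

Schema mapping: "revenue" (store_west) = "sale_amount" (store_east) = sale amount

Total for store_west: 2089.51
Total for store_east: 1371.01

Difference: |2089.51 - 1371.01| = 718.50
store_west has higher sales by $718.50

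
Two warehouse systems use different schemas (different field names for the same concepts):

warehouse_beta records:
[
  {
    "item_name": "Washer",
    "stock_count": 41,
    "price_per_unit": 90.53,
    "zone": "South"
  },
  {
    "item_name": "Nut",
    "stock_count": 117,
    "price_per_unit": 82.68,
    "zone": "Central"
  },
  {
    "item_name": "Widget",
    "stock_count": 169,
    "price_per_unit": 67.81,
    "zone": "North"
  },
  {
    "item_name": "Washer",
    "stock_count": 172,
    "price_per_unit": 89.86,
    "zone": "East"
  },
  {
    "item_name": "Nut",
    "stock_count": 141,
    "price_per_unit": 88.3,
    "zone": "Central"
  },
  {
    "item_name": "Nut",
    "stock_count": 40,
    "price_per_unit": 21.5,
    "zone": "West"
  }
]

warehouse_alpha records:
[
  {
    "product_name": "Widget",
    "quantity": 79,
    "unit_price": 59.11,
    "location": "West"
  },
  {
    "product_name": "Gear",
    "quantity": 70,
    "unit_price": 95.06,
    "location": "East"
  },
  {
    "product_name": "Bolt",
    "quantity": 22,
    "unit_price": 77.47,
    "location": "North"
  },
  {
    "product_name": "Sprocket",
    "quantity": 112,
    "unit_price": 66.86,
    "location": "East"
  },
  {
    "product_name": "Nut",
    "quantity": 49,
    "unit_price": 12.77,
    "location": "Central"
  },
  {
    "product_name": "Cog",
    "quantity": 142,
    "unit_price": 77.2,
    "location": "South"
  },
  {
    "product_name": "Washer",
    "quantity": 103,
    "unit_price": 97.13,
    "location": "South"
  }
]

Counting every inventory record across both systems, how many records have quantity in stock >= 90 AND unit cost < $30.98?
0

Schema mappings:
- "stock_count" (warehouse_beta) = "quantity" (warehouse_alpha) = quantity
- "price_per_unit" (warehouse_beta) = "unit_price" (warehouse_alpha) = unit cost

Records meeting both conditions in warehouse_beta: 0
Records meeting both conditions in warehouse_alpha: 0

Total: 0 + 0 = 0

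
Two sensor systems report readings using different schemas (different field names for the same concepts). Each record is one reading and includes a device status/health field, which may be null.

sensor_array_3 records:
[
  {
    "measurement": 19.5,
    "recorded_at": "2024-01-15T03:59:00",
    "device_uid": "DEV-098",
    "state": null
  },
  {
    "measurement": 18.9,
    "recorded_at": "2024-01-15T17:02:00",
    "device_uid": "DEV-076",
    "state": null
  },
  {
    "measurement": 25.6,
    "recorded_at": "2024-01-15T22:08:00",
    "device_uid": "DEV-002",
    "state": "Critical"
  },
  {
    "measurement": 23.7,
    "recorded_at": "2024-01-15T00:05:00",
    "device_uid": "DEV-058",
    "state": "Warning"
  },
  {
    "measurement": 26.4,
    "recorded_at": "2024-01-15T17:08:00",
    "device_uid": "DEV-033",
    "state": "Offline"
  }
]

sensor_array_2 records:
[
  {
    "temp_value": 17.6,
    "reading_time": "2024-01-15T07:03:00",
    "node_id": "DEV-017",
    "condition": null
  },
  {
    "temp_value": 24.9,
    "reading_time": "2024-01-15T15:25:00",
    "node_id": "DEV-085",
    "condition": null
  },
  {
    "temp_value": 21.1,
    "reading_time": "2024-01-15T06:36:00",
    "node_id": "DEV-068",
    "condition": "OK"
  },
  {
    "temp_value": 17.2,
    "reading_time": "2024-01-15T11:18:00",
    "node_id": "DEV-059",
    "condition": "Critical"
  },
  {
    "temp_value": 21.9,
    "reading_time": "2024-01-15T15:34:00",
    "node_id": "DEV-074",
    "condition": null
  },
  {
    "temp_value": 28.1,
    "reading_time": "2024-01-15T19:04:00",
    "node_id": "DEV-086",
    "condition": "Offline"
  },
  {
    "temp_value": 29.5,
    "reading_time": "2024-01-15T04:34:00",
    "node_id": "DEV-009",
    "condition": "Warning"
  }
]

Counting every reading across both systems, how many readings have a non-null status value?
7

Schema mapping: "state" (sensor_array_3) = "condition" (sensor_array_2) = status

Non-null in sensor_array_3: 3
Non-null in sensor_array_2: 4

Total non-null: 3 + 4 = 7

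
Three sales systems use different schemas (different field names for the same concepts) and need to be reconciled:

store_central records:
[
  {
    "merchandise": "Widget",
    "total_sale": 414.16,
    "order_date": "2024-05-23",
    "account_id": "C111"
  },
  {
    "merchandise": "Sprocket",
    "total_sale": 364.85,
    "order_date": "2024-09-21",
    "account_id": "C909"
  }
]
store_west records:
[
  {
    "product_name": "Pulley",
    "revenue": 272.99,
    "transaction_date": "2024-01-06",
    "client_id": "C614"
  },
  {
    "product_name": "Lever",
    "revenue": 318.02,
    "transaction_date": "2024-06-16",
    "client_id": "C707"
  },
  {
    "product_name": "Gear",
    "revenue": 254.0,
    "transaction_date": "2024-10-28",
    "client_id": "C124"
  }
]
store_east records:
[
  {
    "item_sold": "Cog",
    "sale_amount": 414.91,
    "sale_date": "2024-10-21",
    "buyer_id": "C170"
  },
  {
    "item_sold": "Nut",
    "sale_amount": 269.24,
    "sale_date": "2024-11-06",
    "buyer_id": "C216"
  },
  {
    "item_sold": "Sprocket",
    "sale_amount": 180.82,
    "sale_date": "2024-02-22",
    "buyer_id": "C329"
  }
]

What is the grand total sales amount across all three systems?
2488.99

Schema reconciliation - all amount fields map to sale amount:

store_central (total_sale): 779.01
store_west (revenue): 845.01
store_east (sale_amount): 864.97

Grand total: 2488.99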